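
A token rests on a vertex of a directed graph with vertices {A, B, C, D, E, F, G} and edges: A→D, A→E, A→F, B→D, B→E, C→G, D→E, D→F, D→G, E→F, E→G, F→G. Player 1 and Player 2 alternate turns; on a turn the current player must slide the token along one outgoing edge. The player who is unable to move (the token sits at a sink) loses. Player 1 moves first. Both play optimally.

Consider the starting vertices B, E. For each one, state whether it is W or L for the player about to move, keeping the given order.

Use the standard recursion: the mover loses at a terminal position; elsewhere, the mover wins exactly when some move hands the opponent an L position.
Every edge goes from a vertex to one that appears earlier in the order G, F, E, D, B, C, A, so processing vertices in that order labels each vertex after all of its successors.
G: no outgoing edge → L
F: →G(L), so W
E: →G(L), so W
D: →G(L), so W
B: →D(W), E(W) — all W, so L
C: →G(L), so W
A: →D(W), E(W), F(W) — all W, so L

B: L, E: W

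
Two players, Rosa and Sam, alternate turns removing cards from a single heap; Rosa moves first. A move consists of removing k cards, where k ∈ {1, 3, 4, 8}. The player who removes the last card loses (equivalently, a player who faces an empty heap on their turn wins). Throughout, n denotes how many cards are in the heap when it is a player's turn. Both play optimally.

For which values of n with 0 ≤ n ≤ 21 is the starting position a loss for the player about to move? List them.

1, 3, 8, 10, 15, 17

Classify positions by backward induction: terminal positions (no move available) are W. From any other position, the mover wins iff some move reaches an L.
n=0: no move; the opponent has just taken the last card and therefore loses → W
n=1: →0(W) only, which is W, so L
n=2: →1(L), so W
n=3: →2(W), 0(W) — all W, so L
n=4: →3(L), so W
n=5: →1(L), so W
n=6: →3(L), so W
n=7: →3(L), so W
n=8: →7(W), 5(W), 4(W), 0(W) — all W, so L
n=9: →8(L), so W
n=10: →9(W), 7(W), 6(W), 2(W) — all W, so L
n=11: →10(L), so W
n=12: →8(L), so W
n=13: →10(L), so W
n=14: →10(L), so W
n=15: →14(W), 12(W), 11(W), 7(W) — all W, so L
n=16: →15(L), so W
n=17: →16(W), 14(W), 13(W), 9(W) — all W, so L
n=18: →17(L), so W
n=19: →15(L), so W
n=20: →17(L), so W
n=21: →17(L), so W
Reading off the rows marked L gives the requested list; there are 6 such values of n.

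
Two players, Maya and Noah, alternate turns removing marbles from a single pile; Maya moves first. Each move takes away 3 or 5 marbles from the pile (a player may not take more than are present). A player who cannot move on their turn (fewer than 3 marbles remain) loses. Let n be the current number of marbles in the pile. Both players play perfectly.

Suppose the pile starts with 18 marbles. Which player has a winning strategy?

Work bottom-up. With no move the player to move loses. Otherwise the position is W if at least one move leads to an L position for the opponent, and L if every move leads to a W.
n=0: no move → L
n=1: no move → L
n=2: no move → L
n=3: reaches L-position 0 → W
n=4: reaches L-position 1 → W
n=5: reaches L-position 2 → W
n=6: reaches L-position 1 → W
n=7: reaches L-position 2 → W
n=8: only reaches 5(W), 3(W), all W → L
n=9: only reaches 6(W), 4(W), all W → L
n=10: only reaches 7(W), 5(W), all W → L
n=11: reaches L-position 8 → W
n=12: reaches L-position 9 → W
n=13: reaches L-position 10 → W
n=14: reaches L-position 9 → W
n=15: reaches L-position 10 → W
n=16: only reaches 13(W), 11(W), all W → L
n=17: only reaches 14(W), 12(W), all W → L
n=18: only reaches 15(W), 13(W), all W → L
The starting position 18 is L: whatever Maya does, the opponent receives a W position.

Noah wins.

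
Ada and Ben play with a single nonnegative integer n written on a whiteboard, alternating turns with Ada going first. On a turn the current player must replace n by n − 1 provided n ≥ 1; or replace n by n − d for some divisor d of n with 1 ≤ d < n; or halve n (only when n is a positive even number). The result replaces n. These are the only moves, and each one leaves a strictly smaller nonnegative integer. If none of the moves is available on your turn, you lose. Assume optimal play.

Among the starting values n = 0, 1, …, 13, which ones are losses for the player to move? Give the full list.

0, 2, 5, 7, 9, 11, 13

Label each position W (a win for the player to move) or L (a loss). A position with no legal move is L; any other position is W exactly when some move reaches an L, and L when every move reaches a W.
n=0: no move → L
n=1: reaches L-position 0 → W
n=2: only reaches 1(W), which is W → L
n=3: reaches L-position 2 → W
n=4: reaches L-position 2 → W
n=5: only reaches 4(W), which is W → L
n=6: reaches L-position 5 → W
n=7: only reaches 6(W), which is W → L
n=8: reaches L-position 7 → W
n=9: only reaches 6(W), 8(W), all W → L
n=10: reaches L-position 5 → W
n=11: only reaches 10(W), which is W → L
n=12: reaches L-position 9 → W
n=13: only reaches 12(W), which is W → L
Reading off the rows marked L gives the requested list; there are 7 such values of n.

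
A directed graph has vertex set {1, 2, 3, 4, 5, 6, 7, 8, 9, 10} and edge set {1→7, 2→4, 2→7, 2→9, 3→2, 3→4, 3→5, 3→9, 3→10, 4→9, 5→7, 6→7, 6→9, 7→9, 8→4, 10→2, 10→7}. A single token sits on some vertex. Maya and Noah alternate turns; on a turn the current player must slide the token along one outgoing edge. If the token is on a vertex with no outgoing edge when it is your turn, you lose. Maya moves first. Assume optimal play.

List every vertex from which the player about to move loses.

1, 5, 8, 9, 10

Label each position W (a win for the player to move) or L (a loss). A position with no legal move is L; any other position is W exactly when some move reaches an L, and L when every move reaches a W.
Every edge goes from a vertex to one that appears earlier in the order 9, 7, 4, 1, 8, 2, 5, 6, 10, 3, so processing vertices in that order labels each vertex after all of its successors.
9: no outgoing edge → L
7: →9(L), so W
4: →9(L), so W
1: →7(W) only, which is W, so L
8: →4(W) only, which is W, so L
2: →9(L), so W
5: →7(W) only, which is W, so L
6: →9(L), so W
10: →2(W), 7(W) — all W, so L
3: →10(L), so W
The losing starting vertices are exactly the entries labelled L in this table (5 of them).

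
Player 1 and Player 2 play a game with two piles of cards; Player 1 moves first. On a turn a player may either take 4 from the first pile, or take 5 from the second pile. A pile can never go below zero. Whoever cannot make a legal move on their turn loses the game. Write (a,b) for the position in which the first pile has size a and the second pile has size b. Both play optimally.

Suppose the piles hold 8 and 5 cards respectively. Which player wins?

Build the W/L table. Terminal = L. A non-terminal position is W if it has a move to some L; otherwise it is L.
No move ever increases a pile, so every position that can arise here has a ≤ 8 and b ≤ 5; it is enough to label the cells with 0 ≤ a ≤ 8 and 0 ≤ b ≤ 5.
Every move lowers a or b (never raises either), so fill the grid row by row in increasing a, and left to right within a row: each cell's successors are then already labelled.
      b=0  b=1  b=2  b=3  b=4  b=5
a=0:    L    L    L    L    L    W
a=1:    L    L    L    L    L    W
a=2:    L    L    L    L    L    W
a=3:    L    L    L    L    L    W
a=4:    W    W    W    W    W    L
a=5:    W    W    W    W    W    L
a=6:    W    W    W    W    W    L
a=7:    W    W    W    W    W    L
a=8:    L    L    L    L    L    W
Cells with no legal move (terminal, hence L): (0,0), (0,1), (0,2), (0,3), (0,4), (1,0), (1,1), (1,2), (1,3), (1,4), (2,0), (2,1), (2,2), (2,3), (2,4), (3,0), (3,1), (3,2), (3,3), (3,4).
The remaining L cells, each justified by listing all of its moves:
(4,5): only reaches (0,5)(W), (4,0)(W), all W → L
(5,5): only reaches (1,5)(W), (5,0)(W), all W → L
(6,5): only reaches (2,5)(W), (6,0)(W), all W → L
(7,5): only reaches (3,5)(W), (7,0)(W), all W → L
(8,0): only reaches (4,0)(W), which is W → L
(8,1): only reaches (4,1)(W), which is W → L
(8,2): only reaches (4,2)(W), which is W → L
(8,3): only reaches (4,3)(W), which is W → L
(8,4): only reaches (4,4)(W), which is W → L
Every other cell has at least one move into one of the L cells above, so it is W.
The starting position (8,5) is W: Player 1 should move to (4,5), handing over an L position.

Player 1 wins.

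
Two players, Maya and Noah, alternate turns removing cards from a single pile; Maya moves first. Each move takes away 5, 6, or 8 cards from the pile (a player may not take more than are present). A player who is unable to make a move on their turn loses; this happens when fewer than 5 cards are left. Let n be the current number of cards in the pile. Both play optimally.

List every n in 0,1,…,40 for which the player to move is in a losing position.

Build the W/L table. Terminal = L. A non-terminal position is W if it has a move to some L; otherwise it is L.
n=0: no move → L
n=1: no move → L
n=2: no move → L
n=3: no move → L
n=4: no move → L
n=5: can move to 0, which is L ⇒ W
n=6: can move to 1, which is L ⇒ W
n=7: can move to 2, which is L ⇒ W
n=8: can move to 3, which is L ⇒ W
n=9: can move to 4, which is L ⇒ W
n=10: can move to 4, which is L ⇒ W
n=11: can move to 3, which is L ⇒ W
n=12: can move to 4, which is L ⇒ W
n=13: moves to 8(W), 7(W), 5(W); every one is W ⇒ L
n=14: moves to 9(W), 8(W), 6(W); every one is W ⇒ L
n=15: moves to 10(W), 9(W), 7(W); every one is W ⇒ L
n=16: moves to 11(W), 10(W), 8(W); every one is W ⇒ L
n=17: moves to 12(W), 11(W), 9(W); every one is W ⇒ L
n=18: can move to 13, which is L ⇒ W
n=19: can move to 14, which is L ⇒ W
n=20: can move to 15, which is L ⇒ W
n=21: can move to 16, which is L ⇒ W
n=22: can move to 17, which is L ⇒ W
n=23: can move to 17, which is L ⇒ W
n=24: can move to 16, which is L ⇒ W
n=25: can move to 17, which is L ⇒ W
n=26: moves to 21(W), 20(W), 18(W); every one is W ⇒ L
n=27: moves to 22(W), 21(W), 19(W); every one is W ⇒ L
n=28: moves to 23(W), 22(W), 20(W); every one is W ⇒ L
n=29: moves to 24(W), 23(W), 21(W); every one is W ⇒ L
n=30: moves to 25(W), 24(W), 22(W); every one is W ⇒ L
n=31: can move to 26, which is L ⇒ W
n=32: can move to 27, which is L ⇒ W
n=33: can move to 28, which is L ⇒ W
n=34: can move to 29, which is L ⇒ W
n=35: can move to 30, which is L ⇒ W
n=36: can move to 30, which is L ⇒ W
n=37: can move to 29, which is L ⇒ W
n=38: can move to 30, which is L ⇒ W
n=39: moves to 34(W), 33(W), 31(W); every one is W ⇒ L
n=40: moves to 35(W), 34(W), 32(W); every one is W ⇒ L
The losing starting values of n are exactly the entries labelled L in this table (17 of them).

0, 1, 2, 3, 4, 13, 14, 15, 16, 17, 26, 27, 28, 29, 30, 39, 40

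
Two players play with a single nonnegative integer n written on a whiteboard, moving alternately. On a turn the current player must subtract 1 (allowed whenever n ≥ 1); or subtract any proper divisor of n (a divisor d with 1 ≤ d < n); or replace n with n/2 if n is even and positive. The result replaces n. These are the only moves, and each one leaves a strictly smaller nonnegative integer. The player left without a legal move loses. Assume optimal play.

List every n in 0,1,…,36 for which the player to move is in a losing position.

0, 2, 5, 7, 9, 11, 13, 15, 17, 19, 21, 23, 25, 27, 29, 31, 33, 35

Build the W/L table. Terminal = L. A non-terminal position is W if it has a move to some L; otherwise it is L.
n=0: no move → L
n=1: reaches L-position 0 → W
n=2: only reaches 1(W), which is W → L
n=3: reaches L-position 2 → W
n=4: reaches L-position 2 → W
n=5: only reaches 4(W), which is W → L
n=6: reaches L-position 5 → W
n=7: only reaches 6(W), which is W → L
n=8: reaches L-position 7 → W
n=9: only reaches 6(W), 8(W), all W → L
n=10: reaches L-position 5 → W
n=11: only reaches 10(W), which is W → L
n=12: reaches L-position 9 → W
n=13: only reaches 12(W), which is W → L
n=14: reaches L-position 7 → W
n=15: only reaches 10(W), 12(W), 14(W), all W → L
n=16: reaches L-position 15 → W
n=17: only reaches 16(W), which is W → L
n=18: reaches L-position 9 → W
n=19: only reaches 18(W), which is W → L
n=20: reaches L-position 15 → W
n=21: only reaches 14(W), 18(W), 20(W), all W → L
n=22: reaches L-position 11 → W
n=23: only reaches 22(W), which is W → L
n=24: reaches L-position 21 → W
n=25: only reaches 20(W), 24(W), all W → L
n=26: reaches L-position 13 → W
n=27: only reaches 18(W), 24(W), 26(W), all W → L
n=28: reaches L-position 21 → W
n=29: only reaches 28(W), which is W → L
n=30: reaches L-position 15 → W
n=31: only reaches 30(W), which is W → L
n=32: reaches L-position 31 → W
n=33: only reaches 22(W), 30(W), 32(W), all W → L
n=34: reaches L-position 17 → W
n=35: only reaches 28(W), 30(W), 34(W), all W → L
n=36: reaches L-position 27 → W
The losing starting values of n are exactly the entries labelled L in this table (18 of them).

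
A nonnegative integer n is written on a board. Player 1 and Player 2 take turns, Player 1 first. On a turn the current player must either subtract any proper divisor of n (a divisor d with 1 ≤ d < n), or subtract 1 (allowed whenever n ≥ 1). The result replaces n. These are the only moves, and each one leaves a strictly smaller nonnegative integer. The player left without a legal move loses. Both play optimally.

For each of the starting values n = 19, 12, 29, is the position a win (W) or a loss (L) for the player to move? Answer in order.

19: L, 12: W, 29: L

Work bottom-up. With no move the player to move loses. Otherwise the position is W if at least one move leads to an L position for the opponent, and L if every move leads to a W.
n=0: no move → L
n=1: reaches L-position 0 → W
n=2: only reaches 1(W), which is W → L
n=3: reaches L-position 2 → W
n=4: reaches L-position 2 → W
n=5: only reaches 4(W), which is W → L
n=6: reaches L-position 5 → W
n=7: only reaches 6(W), which is W → L
n=8: reaches L-position 7 → W
n=9: only reaches 6(W), 8(W), all W → L
n=10: reaches L-position 5 → W
n=11: only reaches 10(W), which is W → L
n=12: reaches L-position 9 → W
n=13: only reaches 12(W), which is W → L
n=14: reaches L-position 7 → W
n=15: only reaches 10(W), 12(W), 14(W), all W → L
n=16: reaches L-position 15 → W
n=17: only reaches 16(W), which is W → L
n=18: reaches L-position 9 → W
n=19: only reaches 18(W), which is W → L
n=20: reaches L-position 15 → W
n=21: only reaches 14(W), 18(W), 20(W), all W → L
n=22: reaches L-position 11 → W
n=23: only reaches 22(W), which is W → L
n=24: reaches L-position 21 → W
n=25: only reaches 20(W), 24(W), all W → L
n=26: reaches L-position 13 → W
n=27: only reaches 18(W), 24(W), 26(W), all W → L
n=28: reaches L-position 21 → W
n=29: only reaches 28(W), which is W → L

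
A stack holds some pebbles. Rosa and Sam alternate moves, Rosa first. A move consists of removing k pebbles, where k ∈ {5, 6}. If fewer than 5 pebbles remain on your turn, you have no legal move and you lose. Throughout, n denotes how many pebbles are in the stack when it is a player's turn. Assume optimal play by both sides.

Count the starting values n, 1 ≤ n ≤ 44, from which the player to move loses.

20

Positions with no move are L. A position that does have a move is losing for the player to move precisely when every available move leads to a winning position for the opponent. Fill in the labels:
n=0: no move → L
n=1: no move → L
n=2: no move → L
n=3: no move → L
n=4: no move → L
n=5: W (go to 0, an L position)
n=6: W (go to 1, an L position)
n=7: W (go to 2, an L position)
n=8: W (go to 3, an L position)
n=9: W (go to 4, an L position)
n=10: W (go to 4, an L position)
n=11: L (options 6(W), 5(W) are all W)
n=12: L (options 7(W), 6(W) are all W)
n=13: L (options 8(W), 7(W) are all W)
n=14: L (options 9(W), 8(W) are all W)
n=15: L (options 10(W), 9(W) are all W)
n=16: W (go to 11, an L position)
n=17: W (go to 12, an L position)
n=18: W (go to 13, an L position)
n=19: W (go to 14, an L position)
n=20: W (go to 15, an L position)
n=21: W (go to 15, an L position)
n=22: L (options 17(W), 16(W) are all W)
n=23: L (options 18(W), 17(W) are all W)
n=24: L (options 19(W), 18(W) are all W)
n=25: L (options 20(W), 19(W) are all W)
n=26: L (options 21(W), 20(W) are all W)
n=27: W (go to 22, an L position)
n=28: W (go to 23, an L position)
n=29: W (go to 24, an L position)
n=30: W (go to 25, an L position)
n=31: W (go to 26, an L position)
n=32: W (go to 26, an L position)
n=33: L (options 28(W), 27(W) are all W)
n=34: L (options 29(W), 28(W) are all W)
n=35: L (options 30(W), 29(W) are all W)
n=36: L (options 31(W), 30(W) are all W)
n=37: L (options 32(W), 31(W) are all W)
n=38: W (go to 33, an L position)
n=39: W (go to 34, an L position)
n=40: W (go to 35, an L position)
n=41: W (go to 36, an L position)
n=42: W (go to 37, an L position)
n=43: W (go to 37, an L position)
n=44: L (options 39(W), 38(W) are all W)
L entries with 1 ≤ n ≤ 44 (n=0 is outside the asked range and is not counted): n = 1, 2, 3, 4, 11, 12, 13, 14, 15, 22, 23, 24, 25, 26, 33, 34, 35, 36, 37, 44; that makes 20.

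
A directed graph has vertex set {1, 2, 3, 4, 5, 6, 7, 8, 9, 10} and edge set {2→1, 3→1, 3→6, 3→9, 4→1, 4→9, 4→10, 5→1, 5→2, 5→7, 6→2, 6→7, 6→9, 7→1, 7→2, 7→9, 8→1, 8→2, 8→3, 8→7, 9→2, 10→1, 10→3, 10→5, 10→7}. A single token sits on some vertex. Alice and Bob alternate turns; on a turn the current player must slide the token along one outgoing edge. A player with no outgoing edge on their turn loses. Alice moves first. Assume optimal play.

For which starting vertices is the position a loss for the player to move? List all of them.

Classify positions by backward induction: terminal positions (no move available) are L. From any other position, the mover wins iff some move reaches an L.
Every edge goes from a vertex to one that appears earlier in the order 1, 2, 9, 7, 6, 3, 5, 10, 8, 4, so processing vertices in that order labels each vertex after all of its successors.
1: no outgoing edge → L
2: →1(L), so W
9: →2(W) only, which is W, so L
7: →9(L), so W
6: →9(L), so W
3: →9(L), so W
5: →1(L), so W
10: →1(L), so W
8: →1(L), so W
4: →9(L), so W
Reading off the rows marked L gives the requested list; there are 2 such vertices.

1, 9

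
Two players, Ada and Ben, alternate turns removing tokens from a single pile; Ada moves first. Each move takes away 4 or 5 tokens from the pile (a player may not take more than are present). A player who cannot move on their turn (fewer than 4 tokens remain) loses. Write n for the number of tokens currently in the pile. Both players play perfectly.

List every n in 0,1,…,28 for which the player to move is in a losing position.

0, 1, 2, 3, 9, 10, 11, 12, 18, 19, 20, 21, 27, 28

Label each position W (a win for the player to move) or L (a loss). A position with no legal move is L; any other position is W exactly when some move reaches an L, and L when every move reaches a W.
n=0: no move → L
n=1: no move → L
n=2: no move → L
n=3: no move → L
n=4: reaches L-position 0 → W
n=5: reaches L-position 1 → W
n=6: reaches L-position 2 → W
n=7: reaches L-position 3 → W
n=8: reaches L-position 3 → W
n=9: only reaches 5(W), 4(W), all W → L
n=10: only reaches 6(W), 5(W), all W → L
n=11: only reaches 7(W), 6(W), all W → L
n=12: only reaches 8(W), 7(W), all W → L
n=13: reaches L-position 9 → W
n=14: reaches L-position 10 → W
n=15: reaches L-position 11 → W
n=16: reaches L-position 12 → W
n=17: reaches L-position 12 → W
n=18: only reaches 14(W), 13(W), all W → L
n=19: only reaches 15(W), 14(W), all W → L
n=20: only reaches 16(W), 15(W), all W → L
n=21: only reaches 17(W), 16(W), all W → L
n=22: reaches L-position 18 → W
n=23: reaches L-position 19 → W
n=24: reaches L-position 20 → W
n=25: reaches L-position 21 → W
n=26: reaches L-position 21 → W
n=27: only reaches 23(W), 22(W), all W → L
n=28: only reaches 24(W), 23(W), all W → L
The losing starting values of n are exactly the entries labelled L in this table (14 of them).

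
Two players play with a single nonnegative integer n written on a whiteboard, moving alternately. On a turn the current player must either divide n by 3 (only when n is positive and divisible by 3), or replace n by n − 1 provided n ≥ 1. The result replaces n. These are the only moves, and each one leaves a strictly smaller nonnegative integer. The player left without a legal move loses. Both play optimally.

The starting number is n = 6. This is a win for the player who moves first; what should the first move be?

Move to 2.

Use the standard recursion: the mover loses at a terminal position; elsewhere, the mover wins exactly when some move hands the opponent an L position.
n=0: no move → L
n=1: can move to 0, which is L ⇒ W
n=2: the only move is to 1(W), a W ⇒ L
n=3: can move to 2, which is L ⇒ W
n=4: the only move is to 3(W), a W ⇒ L
n=5: can move to 4, which is L ⇒ W
n=6: can move to 2, which is L ⇒ W
From 6, the L positions reachable in one move are: 2.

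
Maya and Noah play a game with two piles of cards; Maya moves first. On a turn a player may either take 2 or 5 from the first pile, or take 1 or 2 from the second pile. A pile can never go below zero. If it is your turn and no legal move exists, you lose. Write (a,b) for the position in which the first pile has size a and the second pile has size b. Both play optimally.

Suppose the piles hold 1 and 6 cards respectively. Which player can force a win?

Classify positions by backward induction: terminal positions (no move available) are L. From any other position, the mover wins iff some move reaches an L.
No move ever increases a pile, so every position that can arise here has a ≤ 1 and b ≤ 6; it is enough to label the cells with 0 ≤ a ≤ 1 and 0 ≤ b ≤ 6.
Every move lowers a or b (never raises either), so fill the grid row by row in increasing a, and left to right within a row: each cell's successors are then already labelled.
      b=0  b=1  b=2  b=3  b=4  b=5  b=6
a=0:    L    W    W    L    W    W    L
a=1:    L    W    W    L    W    W    L
Cells with no legal move (terminal, hence L): (0,0), (1,0).
The remaining L cells, each justified by listing all of its moves:
(0,3): moves to (0,2)(W), (0,1)(W); every one is W ⇒ L
(0,6): moves to (0,5)(W), (0,4)(W); every one is W ⇒ L
(1,3): moves to (1,2)(W), (1,1)(W); every one is W ⇒ L
(1,6): moves to (1,5)(W), (1,4)(W); every one is W ⇒ L
Every other cell has at least one move into one of the L cells above, so it is W.
Every move from (1,6) reaches a W position, so the mover loses.

Noah wins.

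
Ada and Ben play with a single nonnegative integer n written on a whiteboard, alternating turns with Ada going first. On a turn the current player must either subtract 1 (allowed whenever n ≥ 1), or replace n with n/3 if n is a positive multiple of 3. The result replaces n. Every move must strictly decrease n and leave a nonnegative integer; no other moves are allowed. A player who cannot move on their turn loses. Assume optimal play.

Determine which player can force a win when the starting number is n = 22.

Positions with no move are L. A position that does have a move is losing for the player to move precisely when every available move leads to a winning position for the opponent. Fill in the labels:
n=0: no move → L
n=1: reaches L-position 0 → W
n=2: only reaches 1(W), which is W → L
n=3: reaches L-position 2 → W
n=4: only reaches 3(W), which is W → L
n=5: reaches L-position 4 → W
n=6: reaches L-position 2 → W
n=7: only reaches 6(W), which is W → L
n=8: reaches L-position 7 → W
n=9: only reaches 3(W), 8(W), all W → L
n=10: reaches L-position 9 → W
n=11: only reaches 10(W), which is W → L
n=12: reaches L-position 4 → W
n=13: only reaches 12(W), which is W → L
n=14: reaches L-position 13 → W
n=15: only reaches 5(W), 14(W), all W → L
n=16: reaches L-position 15 → W
n=17: only reaches 16(W), which is W → L
n=18: reaches L-position 17 → W
n=19: only reaches 18(W), which is W → L
n=20: reaches L-position 19 → W
n=21: reaches L-position 7 → W
n=22: only reaches 21(W), which is W → L
The starting position 22 is L: whatever Ada does, the opponent receives a W position.

Ben wins.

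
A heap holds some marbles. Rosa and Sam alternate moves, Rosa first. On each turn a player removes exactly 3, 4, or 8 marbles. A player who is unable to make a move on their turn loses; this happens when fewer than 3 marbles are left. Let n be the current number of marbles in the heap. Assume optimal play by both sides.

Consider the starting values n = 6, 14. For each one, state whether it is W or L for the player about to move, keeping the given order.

Label each position W (a win for the player to move) or L (a loss). A position with no legal move is L; any other position is W exactly when some move reaches an L, and L when every move reaches a W.
n=0: no move → L
n=1: no move → L
n=2: no move → L
n=3: →0(L), so W
n=4: →1(L), so W
n=5: →2(L), so W
n=6: →2(L), so W
n=7: →4(W), 3(W) — all W, so L
n=8: →0(L), so W
n=9: →1(L), so W
n=10: →7(L), so W
n=11: →7(L), so W
n=12: →9(W), 8(W), 4(W) — all W, so L
n=13: →10(W), 9(W), 5(W) — all W, so L
n=14: →11(W), 10(W), 6(W) — all W, so L

6: W, 14: L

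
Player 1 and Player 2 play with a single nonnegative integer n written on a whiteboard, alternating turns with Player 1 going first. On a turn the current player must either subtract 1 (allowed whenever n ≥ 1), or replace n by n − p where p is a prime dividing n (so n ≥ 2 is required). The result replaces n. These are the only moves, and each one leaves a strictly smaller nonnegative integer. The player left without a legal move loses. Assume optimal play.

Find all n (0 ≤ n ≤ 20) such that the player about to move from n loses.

Work bottom-up. With no move the player to move loses. Otherwise the position is W if at least one move leads to an L position for the opponent, and L if every move leads to a W.
n=0: no move → L
n=1: can move to 0, which is L ⇒ W
n=2: can move to 0, which is L ⇒ W
n=3: can move to 0, which is L ⇒ W
n=4: moves to 2(W), 3(W); every one is W ⇒ L
n=5: can move to 0, which is L ⇒ W
n=6: can move to 4, which is L ⇒ W
n=7: can move to 0, which is L ⇒ W
n=8: moves to 6(W), 7(W); every one is W ⇒ L
n=9: can move to 8, which is L ⇒ W
n=10: can move to 8, which is L ⇒ W
n=11: can move to 0, which is L ⇒ W
n=12: moves to 9(W), 10(W), 11(W); every one is W ⇒ L
n=13: can move to 0, which is L ⇒ W
n=14: can move to 12, which is L ⇒ W
n=15: can move to 12, which is L ⇒ W
n=16: moves to 14(W), 15(W); every one is W ⇒ L
n=17: can move to 0, which is L ⇒ W
n=18: can move to 16, which is L ⇒ W
n=19: can move to 0, which is L ⇒ W
n=20: moves to 15(W), 18(W), 19(W); every one is W ⇒ L
Reading off the rows marked L gives the requested list; there are 6 such values of n.

0, 4, 8, 12, 16, 20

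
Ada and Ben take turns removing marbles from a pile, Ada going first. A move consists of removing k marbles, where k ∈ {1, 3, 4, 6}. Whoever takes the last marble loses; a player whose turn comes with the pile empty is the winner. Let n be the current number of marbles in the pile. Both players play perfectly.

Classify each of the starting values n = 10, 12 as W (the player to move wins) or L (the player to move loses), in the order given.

Positions with no move are W. A position that does have a move is losing for the player to move precisely when every available move leads to a winning position for the opponent. Fill in the labels:
n=0: no move; the opponent has just taken the last marble and therefore loses → W
n=1: L (sole option 0(W) is W)
n=2: W (go to 1, an L position)
n=3: L (options 2(W), 0(W) are all W)
n=4: W (go to 3, an L position)
n=5: W (go to 1, an L position)
n=6: W (go to 3, an L position)
n=7: W (go to 3, an L position)
n=8: L (options 7(W), 5(W), 4(W), 2(W) are all W)
n=9: W (go to 8, an L position)
n=10: L (options 9(W), 7(W), 6(W), 4(W) are all W)
n=11: W (go to 10, an L position)
n=12: W (go to 8, an L position)

10: L, 12: W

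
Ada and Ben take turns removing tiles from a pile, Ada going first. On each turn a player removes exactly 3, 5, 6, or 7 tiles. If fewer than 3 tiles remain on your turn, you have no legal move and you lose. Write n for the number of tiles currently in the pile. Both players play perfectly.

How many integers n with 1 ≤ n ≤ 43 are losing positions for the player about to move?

Positions with no move are L. A position that does have a move is losing for the player to move precisely when every available move leads to a winning position for the opponent. Fill in the labels:
n=0: no move → L
n=1: no move → L
n=2: no move → L
n=3: can move to 0, which is L ⇒ W
n=4: can move to 1, which is L ⇒ W
n=5: can move to 2, which is L ⇒ W
n=6: can move to 1, which is L ⇒ W
n=7: can move to 2, which is L ⇒ W
n=8: can move to 2, which is L ⇒ W
n=9: can move to 2, which is L ⇒ W
n=10: moves to 7(W), 5(W), 4(W), 3(W); every one is W ⇒ L
n=11: moves to 8(W), 6(W), 5(W), 4(W); every one is W ⇒ L
n=12: moves to 9(W), 7(W), 6(W), 5(W); every one is W ⇒ L
n=13: can move to 10, which is L ⇒ W
n=14: can move to 11, which is L ⇒ W
n=15: can move to 12, which is L ⇒ W
n=16: can move to 11, which is L ⇒ W
n=17: can move to 12, which is L ⇒ W
n=18: can move to 12, which is L ⇒ W
n=19: can move to 12, which is L ⇒ W
n=20: moves to 17(W), 15(W), 14(W), 13(W); every one is W ⇒ L
n=21: moves to 18(W), 16(W), 15(W), 14(W); every one is W ⇒ L
n=22: moves to 19(W), 17(W), 16(W), 15(W); every one is W ⇒ L
n=23: can move to 20, which is L ⇒ W
n=24: can move to 21, which is L ⇒ W
n=25: can move to 22, which is L ⇒ W
n=26: can move to 21, which is L ⇒ W
n=27: can move to 22, which is L ⇒ W
n=28: can move to 22, which is L ⇒ W
n=29: can move to 22, which is L ⇒ W
n=30: moves to 27(W), 25(W), 24(W), 23(W); every one is W ⇒ L
n=31: moves to 28(W), 26(W), 25(W), 24(W); every one is W ⇒ L
n=32: moves to 29(W), 27(W), 26(W), 25(W); every one is W ⇒ L
n=33: can move to 30, which is L ⇒ W
n=34: can move to 31, which is L ⇒ W
n=35: can move to 32, which is L ⇒ W
n=36: can move to 31, which is L ⇒ W
n=37: can move to 32, which is L ⇒ W
n=38: can move to 32, which is L ⇒ W
n=39: can move to 32, which is L ⇒ W
n=40: moves to 37(W), 35(W), 34(W), 33(W); every one is W ⇒ L
n=41: moves to 38(W), 36(W), 35(W), 34(W); every one is W ⇒ L
n=42: moves to 39(W), 37(W), 36(W), 35(W); every one is W ⇒ L
n=43: can move to 40, which is L ⇒ W
L entries with 1 ≤ n ≤ 43 (n=0 is outside the asked range and is not counted): n = 1, 2, 10, 11, 12, 20, 21, 22, 30, 31, 32, 40, 41, 42; that makes 14.

14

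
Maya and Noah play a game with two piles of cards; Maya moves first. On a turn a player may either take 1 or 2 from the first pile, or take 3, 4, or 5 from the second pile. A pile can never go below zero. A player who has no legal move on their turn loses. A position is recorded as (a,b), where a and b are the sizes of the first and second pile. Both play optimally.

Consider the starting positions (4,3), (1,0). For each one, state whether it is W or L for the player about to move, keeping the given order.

Label each position W (a win for the player to move) or L (a loss). A position with no legal move is L; any other position is W exactly when some move reaches an L, and L when every move reaches a W.
No move ever increases a pile, so every position that can arise here has a ≤ 4 and b ≤ 3; it is enough to label the cells with 0 ≤ a ≤ 4 and 0 ≤ b ≤ 3.
Every move lowers a or b (never raises either), so fill the grid row by row in increasing a, and left to right within a row: each cell's successors are then already labelled.
      b=0  b=1  b=2  b=3
a=0:    L    L    L    W
a=1:    W    W    W    L
a=2:    W    W    W    W
a=3:    L    L    L    W
a=4:    W    W    W    L
Cells with no legal move (terminal, hence L): (0,0), (0,1), (0,2).
The remaining L cells, each justified by listing all of its moves:
(1,3): moves to (0,3)(W), (1,0)(W); every one is W ⇒ L
(3,0): moves to (2,0)(W), (1,0)(W); every one is W ⇒ L
(3,1): moves to (2,1)(W), (1,1)(W); every one is W ⇒ L
(3,2): moves to (2,2)(W), (1,2)(W); every one is W ⇒ L
(4,3): moves to (3,3)(W), (2,3)(W), (4,0)(W); every one is W ⇒ L
Every other cell has at least one move into one of the L cells above, so it is W.
(4,3): one of the L cells justified above, so L
(1,0): the move to (0,0) reaches an L cell, so W

(4,3): L, (1,0): W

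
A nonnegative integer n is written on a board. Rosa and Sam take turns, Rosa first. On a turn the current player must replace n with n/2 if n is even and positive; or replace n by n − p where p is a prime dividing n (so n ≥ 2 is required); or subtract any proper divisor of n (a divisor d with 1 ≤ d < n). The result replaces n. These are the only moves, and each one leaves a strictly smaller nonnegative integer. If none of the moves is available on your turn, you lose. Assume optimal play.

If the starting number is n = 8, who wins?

Classify positions by backward induction: terminal positions (no move available) are L. From any other position, the mover wins iff some move reaches an L.
n=0: no move → L
n=1: no move → L
n=2: W (go to 0, an L position)
n=3: W (go to 0, an L position)
n=4: L (options 2(W), 3(W) are all W)
n=5: W (go to 0, an L position)
n=6: W (go to 4, an L position)
n=7: W (go to 0, an L position)
n=8: W (go to 4, an L position)
The starting position 8 is W: Rosa should move to 4, handing over an L position.

Rosa wins.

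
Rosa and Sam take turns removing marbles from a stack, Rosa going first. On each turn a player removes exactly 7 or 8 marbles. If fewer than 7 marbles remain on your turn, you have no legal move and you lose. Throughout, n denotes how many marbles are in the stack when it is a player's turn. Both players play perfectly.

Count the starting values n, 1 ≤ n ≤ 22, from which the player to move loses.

Positions with no move are L. A position that does have a move is losing for the player to move precisely when every available move leads to a winning position for the opponent. Fill in the labels:
n=0: no move → L
n=1: no move → L
n=2: no move → L
n=3: no move → L
n=4: no move → L
n=5: no move → L
n=6: no move → L
n=7: reaches L-position 0 → W
n=8: reaches L-position 1 → W
n=9: reaches L-position 2 → W
n=10: reaches L-position 3 → W
n=11: reaches L-position 4 → W
n=12: reaches L-position 5 → W
n=13: reaches L-position 6 → W
n=14: reaches L-position 6 → W
n=15: only reaches 8(W), 7(W), all W → L
n=16: only reaches 9(W), 8(W), all W → L
n=17: only reaches 10(W), 9(W), all W → L
n=18: only reaches 11(W), 10(W), all W → L
n=19: only reaches 12(W), 11(W), all W → L
n=20: only reaches 13(W), 12(W), all W → L
n=21: only reaches 14(W), 13(W), all W → L
n=22: reaches L-position 15 → W
L entries with 1 ≤ n ≤ 22 (n=0 is outside the asked range and is not counted): n = 1, 2, 3, 4, 5, 6, 15, 16, 17, 18, 19, 20, 21; that makes 13.

13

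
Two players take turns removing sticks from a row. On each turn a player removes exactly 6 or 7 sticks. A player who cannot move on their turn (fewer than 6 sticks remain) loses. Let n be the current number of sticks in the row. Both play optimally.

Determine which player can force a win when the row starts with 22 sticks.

Build the W/L table. Terminal = L. A non-terminal position is W if it has a move to some L; otherwise it is L.
n=0: no move → L
n=1: no move → L
n=2: no move → L
n=3: no move → L
n=4: no move → L
n=5: no move → L
n=6: →0(L), so W
n=7: →1(L), so W
n=8: →2(L), so W
n=9: →3(L), so W
n=10: →4(L), so W
n=11: →5(L), so W
n=12: →5(L), so W
n=13: →7(W), 6(W) — all W, so L
n=14: →8(W), 7(W) — all W, so L
n=15: →9(W), 8(W) — all W, so L
n=16: →10(W), 9(W) — all W, so L
n=17: →11(W), 10(W) — all W, so L
n=18: →12(W), 11(W) — all W, so L
n=19: →13(L), so W
n=20: →14(L), so W
n=21: →15(L), so W
n=22: →16(L), so W
The starting position 22 is W: the player to move should remove 6, leaving 16, handing over an L position.

The first player wins.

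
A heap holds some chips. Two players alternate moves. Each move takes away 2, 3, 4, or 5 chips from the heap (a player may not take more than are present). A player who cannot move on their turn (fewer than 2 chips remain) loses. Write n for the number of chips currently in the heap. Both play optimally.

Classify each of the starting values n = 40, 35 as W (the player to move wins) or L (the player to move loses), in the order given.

Build the W/L table. Terminal = L. A non-terminal position is W if it has a move to some L; otherwise it is L.
n=0: no move → L
n=1: no move → L
n=2: can move to 0, which is L ⇒ W
n=3: can move to 1, which is L ⇒ W
n=4: can move to 1, which is L ⇒ W
n=5: can move to 1, which is L ⇒ W
n=6: can move to 1, which is L ⇒ W
n=7: moves to 5(W), 4(W), 3(W), 2(W); every one is W ⇒ L
n=8: moves to 6(W), 5(W), 4(W), 3(W); every one is W ⇒ L
n=9: can move to 7, which is L ⇒ W
n=10: can move to 8, which is L ⇒ W
n=11: can move to 8, which is L ⇒ W
n=12: can move to 8, which is L ⇒ W
n=13: can move to 8, which is L ⇒ W
n=14: moves to 12(W), 11(W), 10(W), 9(W); every one is W ⇒ L
n=15: moves to 13(W), 12(W), 11(W), 10(W); every one is W ⇒ L
n=16: can move to 14, which is L ⇒ W
n=17: can move to 15, which is L ⇒ W
n=18: can move to 15, which is L ⇒ W
n=19: can move to 15, which is L ⇒ W
n=20: can move to 15, which is L ⇒ W
n=21: moves to 19(W), 18(W), 17(W), 16(W); every one is W ⇒ L
n=22: moves to 20(W), 19(W), 18(W), 17(W); every one is W ⇒ L
n=23: can move to 21, which is L ⇒ W
n=24: can move to 22, which is L ⇒ W
n=25: can move to 22, which is L ⇒ W
n=26: can move to 22, which is L ⇒ W
n=27: can move to 22, which is L ⇒ W
n=28: moves to 26(W), 25(W), 24(W), 23(W); every one is W ⇒ L
n=29: moves to 27(W), 26(W), 25(W), 24(W); every one is W ⇒ L
n=30: can move to 28, which is L ⇒ W
n=31: can move to 29, which is L ⇒ W
n=32: can move to 29, which is L ⇒ W
n=33: can move to 29, which is L ⇒ W
n=34: can move to 29, which is L ⇒ W
n=35: moves to 33(W), 32(W), 31(W), 30(W); every one is W ⇒ L
n=36: moves to 34(W), 33(W), 32(W), 31(W); every one is W ⇒ L
n=37: can move to 35, which is L ⇒ W
n=38: can move to 36, which is L ⇒ W
n=39: can move to 36, which is L ⇒ W
n=40: can move to 36, which is L ⇒ W

40: W, 35: L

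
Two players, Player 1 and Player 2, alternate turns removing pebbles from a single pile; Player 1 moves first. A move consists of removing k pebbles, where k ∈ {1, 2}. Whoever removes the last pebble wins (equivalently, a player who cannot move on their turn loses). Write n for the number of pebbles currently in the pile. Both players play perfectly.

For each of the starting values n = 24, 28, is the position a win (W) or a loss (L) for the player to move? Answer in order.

24: L, 28: W

Positions with no move are L. A position that does have a move is losing for the player to move precisely when every available move leads to a winning position for the opponent. Fill in the labels:
n=0: no move → L
n=1: W (go to 0, an L position)
n=2: W (go to 0, an L position)
n=3: L (options 2(W), 1(W) are all W)
n=4: W (go to 3, an L position)
n=5: W (go to 3, an L position)
n=6: L (options 5(W), 4(W) are all W)
n=7: W (go to 6, an L position)
n=8: W (go to 6, an L position)
n=9: L (options 8(W), 7(W) are all W)
n=10: W (go to 9, an L position)
n=11: W (go to 9, an L position)
n=12: L (options 11(W), 10(W) are all W)
n=13: W (go to 12, an L position)
n=14: W (go to 12, an L position)
n=15: L (options 14(W), 13(W) are all W)
n=16: W (go to 15, an L position)
n=17: W (go to 15, an L position)
n=18: L (options 17(W), 16(W) are all W)
n=19: W (go to 18, an L position)
n=20: W (go to 18, an L position)
n=21: L (options 20(W), 19(W) are all W)
n=22: W (go to 21, an L position)
n=23: W (go to 21, an L position)
n=24: L (options 23(W), 22(W) are all W)
n=25: W (go to 24, an L position)
n=26: W (go to 24, an L position)
n=27: L (options 26(W), 25(W) are all W)
n=28: W (go to 27, an L position)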